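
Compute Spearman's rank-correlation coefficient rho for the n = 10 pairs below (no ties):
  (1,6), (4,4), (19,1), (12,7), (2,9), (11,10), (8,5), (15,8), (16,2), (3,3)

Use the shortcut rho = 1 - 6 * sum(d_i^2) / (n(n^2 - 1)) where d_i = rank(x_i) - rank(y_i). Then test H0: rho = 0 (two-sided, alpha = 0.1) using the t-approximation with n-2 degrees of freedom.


Step 1: Rank x and y separately (midranks; no ties here).
rank(x): 1->1, 4->4, 19->10, 12->7, 2->2, 11->6, 8->5, 15->8, 16->9, 3->3
rank(y): 6->6, 4->4, 1->1, 7->7, 9->9, 10->10, 5->5, 8->8, 2->2, 3->3
Step 2: d_i = R_x(i) - R_y(i); compute d_i^2.
  (1-6)^2=25, (4-4)^2=0, (10-1)^2=81, (7-7)^2=0, (2-9)^2=49, (6-10)^2=16, (5-5)^2=0, (8-8)^2=0, (9-2)^2=49, (3-3)^2=0
sum(d^2) = 220.
Step 3: rho = 1 - 6*220 / (10*(10^2 - 1)) = 1 - 1320/990 = -0.333333.
Step 4: Under H0, t = rho * sqrt((n-2)/(1-rho^2)) = -1.0000 ~ t(8).
Step 5: Two-sided p-value from the t-distribution with 8 df = 0.346594.
Step 6: alpha = 0.1. fail to reject H0.

rho = -0.3333, p = 0.346594, fail to reject H0 at alpha = 0.1.


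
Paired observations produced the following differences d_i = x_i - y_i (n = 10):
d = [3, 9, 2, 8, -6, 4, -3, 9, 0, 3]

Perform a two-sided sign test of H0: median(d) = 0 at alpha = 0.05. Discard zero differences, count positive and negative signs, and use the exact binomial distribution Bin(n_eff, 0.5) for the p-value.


Step 1: Discard zero differences. Original n = 10; n_eff = number of nonzero differences = 9.
Nonzero differences (with sign): +3, +9, +2, +8, -6, +4, -3, +9, +3
Step 2: Count signs: positive = 7, negative = 2.
Step 3: Under H0: P(positive) = 0.5, so the number of positives S ~ Bin(9, 0.5).
Step 4: Two-sided exact p-value = sum of Bin(9,0.5) probabilities at or below the observed probability = 0.179688.
Step 5: alpha = 0.05. fail to reject H0.

n_eff = 9, pos = 7, neg = 2, p = 0.179688, fail to reject H0.


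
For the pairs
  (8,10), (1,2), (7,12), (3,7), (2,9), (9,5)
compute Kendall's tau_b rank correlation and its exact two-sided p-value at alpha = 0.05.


Step 1: Enumerate the 15 unordered pairs (i,j) with i<j and classify each by sign(x_j-x_i) * sign(y_j-y_i).
  (1,2):dx=-7,dy=-8->C; (1,3):dx=-1,dy=+2->D; (1,4):dx=-5,dy=-3->C; (1,5):dx=-6,dy=-1->C
  (1,6):dx=+1,dy=-5->D; (2,3):dx=+6,dy=+10->C; (2,4):dx=+2,dy=+5->C; (2,5):dx=+1,dy=+7->C
  (2,6):dx=+8,dy=+3->C; (3,4):dx=-4,dy=-5->C; (3,5):dx=-5,dy=-3->C; (3,6):dx=+2,dy=-7->D
  (4,5):dx=-1,dy=+2->D; (4,6):dx=+6,dy=-2->D; (5,6):dx=+7,dy=-4->D
Step 2: C = 9, D = 6, total pairs = 15.
Step 3: tau = (C - D)/(n(n-1)/2) = (9 - 6)/15 = 0.200000.
Step 4: Exact two-sided p-value (enumerate n! = 720 permutations of y under H0): p = 0.719444.
Step 5: alpha = 0.05. fail to reject H0.

tau_b = 0.2000 (C=9, D=6), p = 0.719444, fail to reject H0.


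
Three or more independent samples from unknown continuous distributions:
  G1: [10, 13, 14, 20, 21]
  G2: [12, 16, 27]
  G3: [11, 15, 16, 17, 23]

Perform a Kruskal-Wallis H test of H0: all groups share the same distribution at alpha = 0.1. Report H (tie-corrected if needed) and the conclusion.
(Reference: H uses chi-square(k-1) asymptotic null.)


Step 1: Combine all N = 13 observations and assign midranks.
sorted (value, group, rank): (10,G1,1), (11,G3,2), (12,G2,3), (13,G1,4), (14,G1,5), (15,G3,6), (16,G2,7.5), (16,G3,7.5), (17,G3,9), (20,G1,10), (21,G1,11), (23,G3,12), (27,G2,13)
Step 2: Sum ranks within each group.
R_1 = 31 (n_1 = 5)
R_2 = 23.5 (n_2 = 3)
R_3 = 36.5 (n_3 = 5)
Step 3: H = 12/(N(N+1)) * sum(R_i^2/n_i) - 3(N+1)
     = 12/(13*14) * (31^2/5 + 23.5^2/3 + 36.5^2/5) - 3*14
     = 0.065934 * 642.733 - 42
     = 0.378022.
Step 4: Ties present; correction factor C = 1 - 6/(13^3 - 13) = 0.997253. Corrected H = 0.378022 / 0.997253 = 0.379063.
Step 5: Under H0, H ~ chi^2(2); p-value = 0.827347.
Step 6: alpha = 0.1. fail to reject H0.

H = 0.3791, df = 2, p = 0.827347, fail to reject H0.


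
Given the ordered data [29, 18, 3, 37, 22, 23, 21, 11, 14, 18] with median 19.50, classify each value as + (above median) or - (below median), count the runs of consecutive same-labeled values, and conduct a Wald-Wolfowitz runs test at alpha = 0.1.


Step 1: Compute median = 19.50; label A = above, B = below.
Labels in order: ABBAAAABBB  (n_A = 5, n_B = 5)
Step 2: Count runs R = 4.
Step 3: Under H0 (random ordering), E[R] = 2*n_A*n_B/(n_A+n_B) + 1 = 2*5*5/10 + 1 = 6.0000.
        Var[R] = 2*n_A*n_B*(2*n_A*n_B - n_A - n_B) / ((n_A+n_B)^2 * (n_A+n_B-1)) = 2000/900 = 2.2222.
        SD[R] = 1.4907.
Step 4: Continuity-corrected z = (R + 0.5 - E[R]) / SD[R] = (4 + 0.5 - 6.0000) / 1.4907 = -1.0062.
Step 5: Two-sided p-value via normal approximation = 2*(1 - Phi(|z|)) = 0.314305.
Step 6: alpha = 0.1. fail to reject H0.

R = 4, z = -1.0062, p = 0.314305, fail to reject H0.


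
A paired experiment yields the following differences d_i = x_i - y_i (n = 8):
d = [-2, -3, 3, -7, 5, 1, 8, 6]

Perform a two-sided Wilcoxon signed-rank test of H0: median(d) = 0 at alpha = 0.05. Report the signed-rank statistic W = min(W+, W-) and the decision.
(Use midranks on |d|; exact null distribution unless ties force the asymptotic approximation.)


Step 1: Drop any zero differences (none here) and take |d_i|.
|d| = [2, 3, 3, 7, 5, 1, 8, 6]
Step 2: Midrank |d_i| (ties get averaged ranks).
ranks: |2|->2, |3|->3.5, |3|->3.5, |7|->7, |5|->5, |1|->1, |8|->8, |6|->6
Step 3: Attach original signs; sum ranks with positive sign and with negative sign.
W+ = 3.5 + 5 + 1 + 8 + 6 = 23.5
W- = 2 + 3.5 + 7 = 12.5
(Check: W+ + W- = 36 should equal n(n+1)/2 = 36.)
Step 4: Test statistic W = min(W+, W-) = 12.5.
Step 5: Ties in |d|, so use the tie-corrected normal approximation.
        E[W] = n(n+1)/4 = 8*9/4 = 18.
        Tie groups: |d|=3 (t=2); sum(t^3 - t) = 6.
        Var[W] = n(n+1)(2n+1)/24 - sum(t^3-t)/48 = 1224/24 - 6/48 = 50.875.
        z = (W - E[W]) / sqrt(Var[W]) = (12.5 - 18) / 7.1327 = -0.7711.
        Two-sided p = 2*Phi(z) = 0.440648.
Step 6: alpha = 0.05. fail to reject H0.

W+ = 23.5, W- = 12.5, W = min = 12.5, p = 0.440648, fail to reject H0.


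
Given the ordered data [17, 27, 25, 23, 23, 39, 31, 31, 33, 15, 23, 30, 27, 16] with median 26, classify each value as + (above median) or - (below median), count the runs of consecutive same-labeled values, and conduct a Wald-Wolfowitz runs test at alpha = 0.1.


Step 1: Compute median = 26; label A = above, B = below.
Labels in order: BABBBAAAABBAAB  (n_A = 7, n_B = 7)
Step 2: Count runs R = 7.
Step 3: Under H0 (random ordering), E[R] = 2*n_A*n_B/(n_A+n_B) + 1 = 2*7*7/14 + 1 = 8.0000.
        Var[R] = 2*n_A*n_B*(2*n_A*n_B - n_A - n_B) / ((n_A+n_B)^2 * (n_A+n_B-1)) = 8232/2548 = 3.2308.
        SD[R] = 1.7974.
Step 4: Continuity-corrected z = (R + 0.5 - E[R]) / SD[R] = (7 + 0.5 - 8.0000) / 1.7974 = -0.2782.
Step 5: Two-sided p-value via normal approximation = 2*(1 - Phi(|z|)) = 0.780879.
Step 6: alpha = 0.1. fail to reject H0.

R = 7, z = -0.2782, p = 0.780879, fail to reject H0.


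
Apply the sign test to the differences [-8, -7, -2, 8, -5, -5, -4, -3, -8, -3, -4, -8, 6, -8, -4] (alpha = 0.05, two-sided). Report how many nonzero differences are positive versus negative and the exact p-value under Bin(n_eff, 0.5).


Step 1: Discard zero differences. Original n = 15; n_eff = number of nonzero differences = 15.
Nonzero differences (with sign): -8, -7, -2, +8, -5, -5, -4, -3, -8, -3, -4, -8, +6, -8, -4
Step 2: Count signs: positive = 2, negative = 13.
Step 3: Under H0: P(positive) = 0.5, so the number of positives S ~ Bin(15, 0.5).
Step 4: Two-sided exact p-value = sum of Bin(15,0.5) probabilities at or below the observed probability = 0.007385.
Step 5: alpha = 0.05. reject H0.

n_eff = 15, pos = 2, neg = 13, p = 0.007385, reject H0.


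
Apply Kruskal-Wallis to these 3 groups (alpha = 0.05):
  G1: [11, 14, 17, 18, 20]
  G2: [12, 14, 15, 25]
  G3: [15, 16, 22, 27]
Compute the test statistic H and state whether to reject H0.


Step 1: Combine all N = 13 observations and assign midranks.
sorted (value, group, rank): (11,G1,1), (12,G2,2), (14,G1,3.5), (14,G2,3.5), (15,G2,5.5), (15,G3,5.5), (16,G3,7), (17,G1,8), (18,G1,9), (20,G1,10), (22,G3,11), (25,G2,12), (27,G3,13)
Step 2: Sum ranks within each group.
R_1 = 31.5 (n_1 = 5)
R_2 = 23 (n_2 = 4)
R_3 = 36.5 (n_3 = 4)
Step 3: H = 12/(N(N+1)) * sum(R_i^2/n_i) - 3(N+1)
     = 12/(13*14) * (31.5^2/5 + 23^2/4 + 36.5^2/4) - 3*14
     = 0.065934 * 663.763 - 42
     = 1.764560.
Step 4: Ties present; correction factor C = 1 - 12/(13^3 - 13) = 0.994505. Corrected H = 1.764560 / 0.994505 = 1.774309.
Step 5: Under H0, H ~ chi^2(2); p-value = 0.411826.
Step 6: alpha = 0.05. fail to reject H0.

H = 1.7743, df = 2, p = 0.411826, fail to reject H0.


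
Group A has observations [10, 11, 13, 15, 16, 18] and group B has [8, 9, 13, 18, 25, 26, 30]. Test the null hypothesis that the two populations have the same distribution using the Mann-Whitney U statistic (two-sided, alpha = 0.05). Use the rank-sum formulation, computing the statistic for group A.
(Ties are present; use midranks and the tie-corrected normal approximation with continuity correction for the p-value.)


Step 1: Combine and sort all 13 observations; assign midranks.
sorted (value, group): (8,Y), (9,Y), (10,X), (11,X), (13,X), (13,Y), (15,X), (16,X), (18,X), (18,Y), (25,Y), (26,Y), (30,Y)
ranks: 8->1, 9->2, 10->3, 11->4, 13->5.5, 13->5.5, 15->7, 16->8, 18->9.5, 18->9.5, 25->11, 26->12, 30->13
Step 2: Rank sum for X: R1 = 3 + 4 + 5.5 + 7 + 8 + 9.5 = 37.
Step 3: U_X = R1 - n1(n1+1)/2 = 37 - 6*7/2 = 37 - 21 = 16.
       U_Y = n1*n2 - U_X = 42 - 16 = 26.
Step 4: Ties are present, so use the tie-corrected normal approximation (with continuity correction) for the p-value.
Step 5: p-value = 0.519167; compare to alpha = 0.05. fail to reject H0.

U_X = 16, p = 0.519167, fail to reject H0 at alpha = 0.05.


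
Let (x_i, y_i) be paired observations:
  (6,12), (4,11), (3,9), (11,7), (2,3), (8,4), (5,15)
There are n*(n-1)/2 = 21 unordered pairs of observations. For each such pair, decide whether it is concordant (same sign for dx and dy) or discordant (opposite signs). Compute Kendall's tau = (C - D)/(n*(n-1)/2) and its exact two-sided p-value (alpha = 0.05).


Step 1: Enumerate the 21 unordered pairs (i,j) with i<j and classify each by sign(x_j-x_i) * sign(y_j-y_i).
  (1,2):dx=-2,dy=-1->C; (1,3):dx=-3,dy=-3->C; (1,4):dx=+5,dy=-5->D; (1,5):dx=-4,dy=-9->C
  (1,6):dx=+2,dy=-8->D; (1,7):dx=-1,dy=+3->D; (2,3):dx=-1,dy=-2->C; (2,4):dx=+7,dy=-4->D
  (2,5):dx=-2,dy=-8->C; (2,6):dx=+4,dy=-7->D; (2,7):dx=+1,dy=+4->C; (3,4):dx=+8,dy=-2->D
  (3,5):dx=-1,dy=-6->C; (3,6):dx=+5,dy=-5->D; (3,7):dx=+2,dy=+6->C; (4,5):dx=-9,dy=-4->C
  (4,6):dx=-3,dy=-3->C; (4,7):dx=-6,dy=+8->D; (5,6):dx=+6,dy=+1->C; (5,7):dx=+3,dy=+12->C
  (6,7):dx=-3,dy=+11->D
Step 2: C = 12, D = 9, total pairs = 21.
Step 3: tau = (C - D)/(n(n-1)/2) = (12 - 9)/21 = 0.142857.
Step 4: Exact two-sided p-value (enumerate n! = 5040 permutations of y under H0): p = 0.772619.
Step 5: alpha = 0.05. fail to reject H0.

tau_b = 0.1429 (C=12, D=9), p = 0.772619, fail to reject H0.


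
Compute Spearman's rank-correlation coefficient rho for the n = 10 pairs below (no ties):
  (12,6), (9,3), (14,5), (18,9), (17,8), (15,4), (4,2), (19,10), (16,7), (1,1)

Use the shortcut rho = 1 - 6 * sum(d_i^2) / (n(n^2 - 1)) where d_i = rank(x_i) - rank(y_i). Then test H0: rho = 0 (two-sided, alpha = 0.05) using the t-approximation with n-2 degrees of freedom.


Step 1: Rank x and y separately (midranks; no ties here).
rank(x): 12->4, 9->3, 14->5, 18->9, 17->8, 15->6, 4->2, 19->10, 16->7, 1->1
rank(y): 6->6, 3->3, 5->5, 9->9, 8->8, 4->4, 2->2, 10->10, 7->7, 1->1
Step 2: d_i = R_x(i) - R_y(i); compute d_i^2.
  (4-6)^2=4, (3-3)^2=0, (5-5)^2=0, (9-9)^2=0, (8-8)^2=0, (6-4)^2=4, (2-2)^2=0, (10-10)^2=0, (7-7)^2=0, (1-1)^2=0
sum(d^2) = 8.
Step 3: rho = 1 - 6*8 / (10*(10^2 - 1)) = 1 - 48/990 = 0.951515.
Step 4: Under H0, t = rho * sqrt((n-2)/(1-rho^2)) = 8.7493 ~ t(8).
Step 5: Two-sided p-value from the t-distribution with 8 df = 0.000023.
Step 6: alpha = 0.05. reject H0.

rho = 0.9515, p = 0.000023, reject H0 at alpha = 0.05.


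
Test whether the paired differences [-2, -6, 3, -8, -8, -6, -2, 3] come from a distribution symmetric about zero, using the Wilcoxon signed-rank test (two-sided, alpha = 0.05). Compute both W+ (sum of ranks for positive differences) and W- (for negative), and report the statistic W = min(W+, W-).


Step 1: Drop any zero differences (none here) and take |d_i|.
|d| = [2, 6, 3, 8, 8, 6, 2, 3]
Step 2: Midrank |d_i| (ties get averaged ranks).
ranks: |2|->1.5, |6|->5.5, |3|->3.5, |8|->7.5, |8|->7.5, |6|->5.5, |2|->1.5, |3|->3.5
Step 3: Attach original signs; sum ranks with positive sign and with negative sign.
W+ = 3.5 + 3.5 = 7
W- = 1.5 + 5.5 + 7.5 + 7.5 + 5.5 + 1.5 = 29
(Check: W+ + W- = 36 should equal n(n+1)/2 = 36.)
Step 4: Test statistic W = min(W+, W-) = 7.
Step 5: Ties in |d|, so use the tie-corrected normal approximation.
        E[W] = n(n+1)/4 = 8*9/4 = 18.
        Tie groups: |d|=2 (t=2), |d|=3 (t=2), |d|=6 (t=2), |d|=8 (t=2); sum(t^3 - t) = 24.
        Var[W] = n(n+1)(2n+1)/24 - sum(t^3-t)/48 = 1224/24 - 24/48 = 50.5.
        z = (W - E[W]) / sqrt(Var[W]) = (7 - 18) / 7.1063 = -1.5479.
        Two-sided p = 2*Phi(z) = 0.121643.
Step 6: alpha = 0.05. fail to reject H0.

W+ = 7, W- = 29, W = min = 7, p = 0.121643, fail to reject H0.


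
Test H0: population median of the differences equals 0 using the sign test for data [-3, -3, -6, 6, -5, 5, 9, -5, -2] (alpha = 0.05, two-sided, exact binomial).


Step 1: Discard zero differences. Original n = 9; n_eff = number of nonzero differences = 9.
Nonzero differences (with sign): -3, -3, -6, +6, -5, +5, +9, -5, -2
Step 2: Count signs: positive = 3, negative = 6.
Step 3: Under H0: P(positive) = 0.5, so the number of positives S ~ Bin(9, 0.5).
Step 4: Two-sided exact p-value = sum of Bin(9,0.5) probabilities at or below the observed probability = 0.507812.
Step 5: alpha = 0.05. fail to reject H0.

n_eff = 9, pos = 3, neg = 6, p = 0.507812, fail to reject H0.


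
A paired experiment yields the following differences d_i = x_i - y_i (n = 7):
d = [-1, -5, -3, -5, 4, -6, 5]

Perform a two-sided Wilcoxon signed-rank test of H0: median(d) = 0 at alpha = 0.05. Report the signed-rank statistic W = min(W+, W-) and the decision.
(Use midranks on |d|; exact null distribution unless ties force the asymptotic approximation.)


Step 1: Drop any zero differences (none here) and take |d_i|.
|d| = [1, 5, 3, 5, 4, 6, 5]
Step 2: Midrank |d_i| (ties get averaged ranks).
ranks: |1|->1, |5|->5, |3|->2, |5|->5, |4|->3, |6|->7, |5|->5
Step 3: Attach original signs; sum ranks with positive sign and with negative sign.
W+ = 3 + 5 = 8
W- = 1 + 5 + 2 + 5 + 7 = 20
(Check: W+ + W- = 28 should equal n(n+1)/2 = 28.)
Step 4: Test statistic W = min(W+, W-) = 8.
Step 5: Ties in |d|, so use the tie-corrected normal approximation.
        E[W] = n(n+1)/4 = 7*8/4 = 14.
        Tie groups: |d|=5 (t=3); sum(t^3 - t) = 24.
        Var[W] = n(n+1)(2n+1)/24 - sum(t^3-t)/48 = 840/24 - 24/48 = 34.5.
        z = (W - E[W]) / sqrt(Var[W]) = (8 - 14) / 5.8737 = -1.0215.
        Two-sided p = 2*Phi(z) = 0.307014.
Step 6: alpha = 0.05. fail to reject H0.

W+ = 8, W- = 20, W = min = 8, p = 0.307014, fail to reject H0.


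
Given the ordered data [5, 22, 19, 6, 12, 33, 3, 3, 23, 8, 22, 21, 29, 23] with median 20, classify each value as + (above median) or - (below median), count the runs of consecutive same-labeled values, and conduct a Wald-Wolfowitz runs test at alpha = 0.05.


Step 1: Compute median = 20; label A = above, B = below.
Labels in order: BABBBABBABAAAA  (n_A = 7, n_B = 7)
Step 2: Count runs R = 8.
Step 3: Under H0 (random ordering), E[R] = 2*n_A*n_B/(n_A+n_B) + 1 = 2*7*7/14 + 1 = 8.0000.
        Var[R] = 2*n_A*n_B*(2*n_A*n_B - n_A - n_B) / ((n_A+n_B)^2 * (n_A+n_B-1)) = 8232/2548 = 3.2308.
        SD[R] = 1.7974.
Step 4: R = E[R], so z = 0 with no continuity correction.
Step 5: Two-sided p-value via normal approximation = 2*(1 - Phi(|z|)) = 1.000000.
Step 6: alpha = 0.05. fail to reject H0.

R = 8, z = 0.0000, p = 1.000000, fail to reject H0.


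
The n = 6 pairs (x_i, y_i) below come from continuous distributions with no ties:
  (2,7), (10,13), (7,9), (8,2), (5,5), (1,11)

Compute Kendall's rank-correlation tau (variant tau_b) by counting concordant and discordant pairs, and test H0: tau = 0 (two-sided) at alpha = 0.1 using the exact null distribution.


Step 1: Enumerate the 15 unordered pairs (i,j) with i<j and classify each by sign(x_j-x_i) * sign(y_j-y_i).
  (1,2):dx=+8,dy=+6->C; (1,3):dx=+5,dy=+2->C; (1,4):dx=+6,dy=-5->D; (1,5):dx=+3,dy=-2->D
  (1,6):dx=-1,dy=+4->D; (2,3):dx=-3,dy=-4->C; (2,4):dx=-2,dy=-11->C; (2,5):dx=-5,dy=-8->C
  (2,6):dx=-9,dy=-2->C; (3,4):dx=+1,dy=-7->D; (3,5):dx=-2,dy=-4->C; (3,6):dx=-6,dy=+2->D
  (4,5):dx=-3,dy=+3->D; (4,6):dx=-7,dy=+9->D; (5,6):dx=-4,dy=+6->D
Step 2: C = 7, D = 8, total pairs = 15.
Step 3: tau = (C - D)/(n(n-1)/2) = (7 - 8)/15 = -0.066667.
Step 4: Exact two-sided p-value (enumerate n! = 720 permutations of y under H0): p = 1.000000.
Step 5: alpha = 0.1. fail to reject H0.

tau_b = -0.0667 (C=7, D=8), p = 1.000000, fail to reject H0.


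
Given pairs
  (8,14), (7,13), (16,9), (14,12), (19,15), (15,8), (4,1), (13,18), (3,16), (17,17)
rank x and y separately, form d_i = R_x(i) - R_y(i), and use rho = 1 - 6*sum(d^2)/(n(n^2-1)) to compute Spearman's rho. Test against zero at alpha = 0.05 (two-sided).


Step 1: Rank x and y separately (midranks; no ties here).
rank(x): 8->4, 7->3, 16->8, 14->6, 19->10, 15->7, 4->2, 13->5, 3->1, 17->9
rank(y): 14->6, 13->5, 9->3, 12->4, 15->7, 8->2, 1->1, 18->10, 16->8, 17->9
Step 2: d_i = R_x(i) - R_y(i); compute d_i^2.
  (4-6)^2=4, (3-5)^2=4, (8-3)^2=25, (6-4)^2=4, (10-7)^2=9, (7-2)^2=25, (2-1)^2=1, (5-10)^2=25, (1-8)^2=49, (9-9)^2=0
sum(d^2) = 146.
Step 3: rho = 1 - 6*146 / (10*(10^2 - 1)) = 1 - 876/990 = 0.115152.
Step 4: Under H0, t = rho * sqrt((n-2)/(1-rho^2)) = 0.3279 ~ t(8).
Step 5: Two-sided p-value from the t-distribution with 8 df = 0.751420.
Step 6: alpha = 0.05. fail to reject H0.

rho = 0.1152, p = 0.751420, fail to reject H0 at alpha = 0.05.


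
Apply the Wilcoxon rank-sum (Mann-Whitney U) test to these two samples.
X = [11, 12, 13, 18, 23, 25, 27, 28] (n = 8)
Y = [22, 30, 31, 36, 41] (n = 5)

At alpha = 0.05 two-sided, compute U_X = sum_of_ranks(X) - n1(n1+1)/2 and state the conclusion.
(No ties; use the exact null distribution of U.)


Step 1: Combine and sort all 13 observations; assign midranks.
sorted (value, group): (11,X), (12,X), (13,X), (18,X), (22,Y), (23,X), (25,X), (27,X), (28,X), (30,Y), (31,Y), (36,Y), (41,Y)
ranks: 11->1, 12->2, 13->3, 18->4, 22->5, 23->6, 25->7, 27->8, 28->9, 30->10, 31->11, 36->12, 41->13
Step 2: Rank sum for X: R1 = 1 + 2 + 3 + 4 + 6 + 7 + 8 + 9 = 40.
Step 3: U_X = R1 - n1(n1+1)/2 = 40 - 8*9/2 = 40 - 36 = 4.
       U_Y = n1*n2 - U_X = 40 - 4 = 36.
Step 4: No ties, so the exact null distribution of U (based on enumerating the C(13,8) = 1287 equally likely rank assignments) gives the two-sided p-value.
Step 5: p-value = 0.018648; compare to alpha = 0.05. reject H0.

U_X = 4, p = 0.018648, reject H0 at alpha = 0.05.


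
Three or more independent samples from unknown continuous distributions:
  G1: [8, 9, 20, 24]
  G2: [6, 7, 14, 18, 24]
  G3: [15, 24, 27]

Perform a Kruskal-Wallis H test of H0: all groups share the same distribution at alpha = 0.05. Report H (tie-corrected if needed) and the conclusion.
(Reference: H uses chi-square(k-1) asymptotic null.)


Step 1: Combine all N = 12 observations and assign midranks.
sorted (value, group, rank): (6,G2,1), (7,G2,2), (8,G1,3), (9,G1,4), (14,G2,5), (15,G3,6), (18,G2,7), (20,G1,8), (24,G1,10), (24,G2,10), (24,G3,10), (27,G3,12)
Step 2: Sum ranks within each group.
R_1 = 25 (n_1 = 4)
R_2 = 25 (n_2 = 5)
R_3 = 28 (n_3 = 3)
Step 3: H = 12/(N(N+1)) * sum(R_i^2/n_i) - 3(N+1)
     = 12/(12*13) * (25^2/4 + 25^2/5 + 28^2/3) - 3*13
     = 0.076923 * 542.583 - 39
     = 2.737179.
Step 4: Ties present; correction factor C = 1 - 24/(12^3 - 12) = 0.986014. Corrected H = 2.737179 / 0.986014 = 2.776005.
Step 5: Under H0, H ~ chi^2(2); p-value = 0.249573.
Step 6: alpha = 0.05. fail to reject H0.

H = 2.7760, df = 2, p = 0.249573, fail to reject H0.


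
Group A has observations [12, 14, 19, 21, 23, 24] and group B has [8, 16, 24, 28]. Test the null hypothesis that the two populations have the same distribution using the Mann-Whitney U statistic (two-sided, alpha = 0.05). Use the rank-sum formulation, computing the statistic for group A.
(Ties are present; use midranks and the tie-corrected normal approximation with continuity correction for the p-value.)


Step 1: Combine and sort all 10 observations; assign midranks.
sorted (value, group): (8,Y), (12,X), (14,X), (16,Y), (19,X), (21,X), (23,X), (24,X), (24,Y), (28,Y)
ranks: 8->1, 12->2, 14->3, 16->4, 19->5, 21->6, 23->7, 24->8.5, 24->8.5, 28->10
Step 2: Rank sum for X: R1 = 2 + 3 + 5 + 6 + 7 + 8.5 = 31.5.
Step 3: U_X = R1 - n1(n1+1)/2 = 31.5 - 6*7/2 = 31.5 - 21 = 10.5.
       U_Y = n1*n2 - U_X = 24 - 10.5 = 13.5.
Step 4: Ties are present, so use the tie-corrected normal approximation (with continuity correction) for the p-value.
Step 5: p-value = 0.830664; compare to alpha = 0.05. fail to reject H0.

U_X = 10.5, p = 0.830664, fail to reject H0 at alpha = 0.05.


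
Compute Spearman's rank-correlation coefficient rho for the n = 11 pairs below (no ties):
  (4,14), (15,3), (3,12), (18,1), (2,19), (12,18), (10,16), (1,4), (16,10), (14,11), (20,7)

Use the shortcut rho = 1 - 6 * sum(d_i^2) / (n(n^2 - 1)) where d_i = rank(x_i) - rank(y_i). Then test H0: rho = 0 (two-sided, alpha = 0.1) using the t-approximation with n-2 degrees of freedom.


Step 1: Rank x and y separately (midranks; no ties here).
rank(x): 4->4, 15->8, 3->3, 18->10, 2->2, 12->6, 10->5, 1->1, 16->9, 14->7, 20->11
rank(y): 14->8, 3->2, 12->7, 1->1, 19->11, 18->10, 16->9, 4->3, 10->5, 11->6, 7->4
Step 2: d_i = R_x(i) - R_y(i); compute d_i^2.
  (4-8)^2=16, (8-2)^2=36, (3-7)^2=16, (10-1)^2=81, (2-11)^2=81, (6-10)^2=16, (5-9)^2=16, (1-3)^2=4, (9-5)^2=16, (7-6)^2=1, (11-4)^2=49
sum(d^2) = 332.
Step 3: rho = 1 - 6*332 / (11*(11^2 - 1)) = 1 - 1992/1320 = -0.509091.
Step 4: Under H0, t = rho * sqrt((n-2)/(1-rho^2)) = -1.7744 ~ t(9).
Step 5: Two-sided p-value from the t-distribution with 9 df = 0.109737.
Step 6: alpha = 0.1. fail to reject H0.

rho = -0.5091, p = 0.109737, fail to reject H0 at alpha = 0.1.


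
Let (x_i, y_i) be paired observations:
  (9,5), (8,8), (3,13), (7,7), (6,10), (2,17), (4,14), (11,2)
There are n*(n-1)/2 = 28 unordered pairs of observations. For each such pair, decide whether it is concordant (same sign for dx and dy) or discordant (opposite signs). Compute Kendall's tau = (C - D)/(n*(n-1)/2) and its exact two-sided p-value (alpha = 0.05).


Step 1: Enumerate the 28 unordered pairs (i,j) with i<j and classify each by sign(x_j-x_i) * sign(y_j-y_i).
  (1,2):dx=-1,dy=+3->D; (1,3):dx=-6,dy=+8->D; (1,4):dx=-2,dy=+2->D; (1,5):dx=-3,dy=+5->D
  (1,6):dx=-7,dy=+12->D; (1,7):dx=-5,dy=+9->D; (1,8):dx=+2,dy=-3->D; (2,3):dx=-5,dy=+5->D
  (2,4):dx=-1,dy=-1->C; (2,5):dx=-2,dy=+2->D; (2,6):dx=-6,dy=+9->D; (2,7):dx=-4,dy=+6->D
  (2,8):dx=+3,dy=-6->D; (3,4):dx=+4,dy=-6->D; (3,5):dx=+3,dy=-3->D; (3,6):dx=-1,dy=+4->D
  (3,7):dx=+1,dy=+1->C; (3,8):dx=+8,dy=-11->D; (4,5):dx=-1,dy=+3->D; (4,6):dx=-5,dy=+10->D
  (4,7):dx=-3,dy=+7->D; (4,8):dx=+4,dy=-5->D; (5,6):dx=-4,dy=+7->D; (5,7):dx=-2,dy=+4->D
  (5,8):dx=+5,dy=-8->D; (6,7):dx=+2,dy=-3->D; (6,8):dx=+9,dy=-15->D; (7,8):dx=+7,dy=-12->D
Step 2: C = 2, D = 26, total pairs = 28.
Step 3: tau = (C - D)/(n(n-1)/2) = (2 - 26)/28 = -0.857143.
Step 4: Exact two-sided p-value (enumerate n! = 40320 permutations of y under H0): p = 0.001736.
Step 5: alpha = 0.05. reject H0.

tau_b = -0.8571 (C=2, D=26), p = 0.001736, reject H0.


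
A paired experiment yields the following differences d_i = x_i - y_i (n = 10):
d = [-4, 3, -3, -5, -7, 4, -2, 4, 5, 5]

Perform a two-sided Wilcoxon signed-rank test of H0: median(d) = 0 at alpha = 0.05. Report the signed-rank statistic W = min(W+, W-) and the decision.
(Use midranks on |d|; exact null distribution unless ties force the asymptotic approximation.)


Step 1: Drop any zero differences (none here) and take |d_i|.
|d| = [4, 3, 3, 5, 7, 4, 2, 4, 5, 5]
Step 2: Midrank |d_i| (ties get averaged ranks).
ranks: |4|->5, |3|->2.5, |3|->2.5, |5|->8, |7|->10, |4|->5, |2|->1, |4|->5, |5|->8, |5|->8
Step 3: Attach original signs; sum ranks with positive sign and with negative sign.
W+ = 2.5 + 5 + 5 + 8 + 8 = 28.5
W- = 5 + 2.5 + 8 + 10 + 1 = 26.5
(Check: W+ + W- = 55 should equal n(n+1)/2 = 55.)
Step 4: Test statistic W = min(W+, W-) = 26.5.
Step 5: Ties in |d|, so use the tie-corrected normal approximation.
        E[W] = n(n+1)/4 = 10*11/4 = 27.5.
        Tie groups: |d|=3 (t=2), |d|=4 (t=3), |d|=5 (t=3); sum(t^3 - t) = 54.
        Var[W] = n(n+1)(2n+1)/24 - sum(t^3-t)/48 = 2310/24 - 54/48 = 95.125.
        z = (W - E[W]) / sqrt(Var[W]) = (26.5 - 27.5) / 9.7532 = -0.1025.
        Two-sided p = 2*Phi(z) = 0.918336.
Step 6: alpha = 0.05. fail to reject H0.

W+ = 28.5, W- = 26.5, W = min = 26.5, p = 0.918336, fail to reject H0.


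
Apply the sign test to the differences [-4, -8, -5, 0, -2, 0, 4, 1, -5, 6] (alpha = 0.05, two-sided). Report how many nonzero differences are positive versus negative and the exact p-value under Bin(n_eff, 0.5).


Step 1: Discard zero differences. Original n = 10; n_eff = number of nonzero differences = 8.
Nonzero differences (with sign): -4, -8, -5, -2, +4, +1, -5, +6
Step 2: Count signs: positive = 3, negative = 5.
Step 3: Under H0: P(positive) = 0.5, so the number of positives S ~ Bin(8, 0.5).
Step 4: Two-sided exact p-value = sum of Bin(8,0.5) probabilities at or below the observed probability = 0.726562.
Step 5: alpha = 0.05. fail to reject H0.

n_eff = 8, pos = 3, neg = 5, p = 0.726562, fail to reject H0.


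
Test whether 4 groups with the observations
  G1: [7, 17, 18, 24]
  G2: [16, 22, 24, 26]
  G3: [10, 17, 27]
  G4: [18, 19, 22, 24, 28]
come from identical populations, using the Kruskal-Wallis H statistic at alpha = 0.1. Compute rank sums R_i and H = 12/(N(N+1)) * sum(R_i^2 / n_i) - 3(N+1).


Step 1: Combine all N = 16 observations and assign midranks.
sorted (value, group, rank): (7,G1,1), (10,G3,2), (16,G2,3), (17,G1,4.5), (17,G3,4.5), (18,G1,6.5), (18,G4,6.5), (19,G4,8), (22,G2,9.5), (22,G4,9.5), (24,G1,12), (24,G2,12), (24,G4,12), (26,G2,14), (27,G3,15), (28,G4,16)
Step 2: Sum ranks within each group.
R_1 = 24 (n_1 = 4)
R_2 = 38.5 (n_2 = 4)
R_3 = 21.5 (n_3 = 3)
R_4 = 52 (n_4 = 5)
Step 3: H = 12/(N(N+1)) * sum(R_i^2/n_i) - 3(N+1)
     = 12/(16*17) * (24^2/4 + 38.5^2/4 + 21.5^2/3 + 52^2/5) - 3*17
     = 0.044118 * 1209.45 - 51
     = 2.357904.
Step 4: Ties present; correction factor C = 1 - 42/(16^3 - 16) = 0.989706. Corrected H = 2.357904 / 0.989706 = 2.382429.
Step 5: Under H0, H ~ chi^2(3); p-value = 0.496914.
Step 6: alpha = 0.1. fail to reject H0.

H = 2.3824, df = 3, p = 0.496914, fail to reject H0.


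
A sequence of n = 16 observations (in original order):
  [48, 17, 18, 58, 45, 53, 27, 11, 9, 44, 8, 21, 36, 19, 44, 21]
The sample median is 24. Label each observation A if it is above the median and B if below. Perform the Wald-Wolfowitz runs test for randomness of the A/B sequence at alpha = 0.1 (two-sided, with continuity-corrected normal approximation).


Step 1: Compute median = 24; label A = above, B = below.
Labels in order: ABBAAAABBABBABAB  (n_A = 8, n_B = 8)
Step 2: Count runs R = 10.
Step 3: Under H0 (random ordering), E[R] = 2*n_A*n_B/(n_A+n_B) + 1 = 2*8*8/16 + 1 = 9.0000.
        Var[R] = 2*n_A*n_B*(2*n_A*n_B - n_A - n_B) / ((n_A+n_B)^2 * (n_A+n_B-1)) = 14336/3840 = 3.7333.
        SD[R] = 1.9322.
Step 4: Continuity-corrected z = (R - 0.5 - E[R]) / SD[R] = (10 - 0.5 - 9.0000) / 1.9322 = 0.2588.
Step 5: Two-sided p-value via normal approximation = 2*(1 - Phi(|z|)) = 0.795809.
Step 6: alpha = 0.1. fail to reject H0.

R = 10, z = 0.2588, p = 0.795809, fail to reject H0.


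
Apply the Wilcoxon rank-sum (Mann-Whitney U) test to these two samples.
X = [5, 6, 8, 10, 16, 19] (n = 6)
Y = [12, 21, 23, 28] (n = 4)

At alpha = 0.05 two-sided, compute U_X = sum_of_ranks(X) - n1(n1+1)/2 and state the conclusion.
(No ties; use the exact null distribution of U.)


Step 1: Combine and sort all 10 observations; assign midranks.
sorted (value, group): (5,X), (6,X), (8,X), (10,X), (12,Y), (16,X), (19,X), (21,Y), (23,Y), (28,Y)
ranks: 5->1, 6->2, 8->3, 10->4, 12->5, 16->6, 19->7, 21->8, 23->9, 28->10
Step 2: Rank sum for X: R1 = 1 + 2 + 3 + 4 + 6 + 7 = 23.
Step 3: U_X = R1 - n1(n1+1)/2 = 23 - 6*7/2 = 23 - 21 = 2.
       U_Y = n1*n2 - U_X = 24 - 2 = 22.
Step 4: No ties, so the exact null distribution of U (based on enumerating the C(10,6) = 210 equally likely rank assignments) gives the two-sided p-value.
Step 5: p-value = 0.038095; compare to alpha = 0.05. reject H0.

U_X = 2, p = 0.038095, reject H0 at alpha = 0.05.


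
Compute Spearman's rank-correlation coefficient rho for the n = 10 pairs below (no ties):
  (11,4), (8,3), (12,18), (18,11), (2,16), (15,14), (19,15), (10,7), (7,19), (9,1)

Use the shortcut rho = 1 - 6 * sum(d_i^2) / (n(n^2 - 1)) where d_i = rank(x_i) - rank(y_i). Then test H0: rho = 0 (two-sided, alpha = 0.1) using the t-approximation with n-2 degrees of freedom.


Step 1: Rank x and y separately (midranks; no ties here).
rank(x): 11->6, 8->3, 12->7, 18->9, 2->1, 15->8, 19->10, 10->5, 7->2, 9->4
rank(y): 4->3, 3->2, 18->9, 11->5, 16->8, 14->6, 15->7, 7->4, 19->10, 1->1
Step 2: d_i = R_x(i) - R_y(i); compute d_i^2.
  (6-3)^2=9, (3-2)^2=1, (7-9)^2=4, (9-5)^2=16, (1-8)^2=49, (8-6)^2=4, (10-7)^2=9, (5-4)^2=1, (2-10)^2=64, (4-1)^2=9
sum(d^2) = 166.
Step 3: rho = 1 - 6*166 / (10*(10^2 - 1)) = 1 - 996/990 = -0.006061.
Step 4: Under H0, t = rho * sqrt((n-2)/(1-rho^2)) = -0.0171 ~ t(8).
Step 5: Two-sided p-value from the t-distribution with 8 df = 0.986743.
Step 6: alpha = 0.1. fail to reject H0.

rho = -0.0061, p = 0.986743, fail to reject H0 at alpha = 0.1.


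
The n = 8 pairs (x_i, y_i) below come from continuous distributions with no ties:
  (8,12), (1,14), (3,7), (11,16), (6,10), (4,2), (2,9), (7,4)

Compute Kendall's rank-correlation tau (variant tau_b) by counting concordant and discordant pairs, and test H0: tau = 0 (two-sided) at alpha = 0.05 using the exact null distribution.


Step 1: Enumerate the 28 unordered pairs (i,j) with i<j and classify each by sign(x_j-x_i) * sign(y_j-y_i).
  (1,2):dx=-7,dy=+2->D; (1,3):dx=-5,dy=-5->C; (1,4):dx=+3,dy=+4->C; (1,5):dx=-2,dy=-2->C
  (1,6):dx=-4,dy=-10->C; (1,7):dx=-6,dy=-3->C; (1,8):dx=-1,dy=-8->C; (2,3):dx=+2,dy=-7->D
  (2,4):dx=+10,dy=+2->C; (2,5):dx=+5,dy=-4->D; (2,6):dx=+3,dy=-12->D; (2,7):dx=+1,dy=-5->D
  (2,8):dx=+6,dy=-10->D; (3,4):dx=+8,dy=+9->C; (3,5):dx=+3,dy=+3->C; (3,6):dx=+1,dy=-5->D
  (3,7):dx=-1,dy=+2->D; (3,8):dx=+4,dy=-3->D; (4,5):dx=-5,dy=-6->C; (4,6):dx=-7,dy=-14->C
  (4,7):dx=-9,dy=-7->C; (4,8):dx=-4,dy=-12->C; (5,6):dx=-2,dy=-8->C; (5,7):dx=-4,dy=-1->C
  (5,8):dx=+1,dy=-6->D; (6,7):dx=-2,dy=+7->D; (6,8):dx=+3,dy=+2->C; (7,8):dx=+5,dy=-5->D
Step 2: C = 16, D = 12, total pairs = 28.
Step 3: tau = (C - D)/(n(n-1)/2) = (16 - 12)/28 = 0.142857.
Step 4: Exact two-sided p-value (enumerate n! = 40320 permutations of y under H0): p = 0.719544.
Step 5: alpha = 0.05. fail to reject H0.

tau_b = 0.1429 (C=16, D=12), p = 0.719544, fail to reject H0.


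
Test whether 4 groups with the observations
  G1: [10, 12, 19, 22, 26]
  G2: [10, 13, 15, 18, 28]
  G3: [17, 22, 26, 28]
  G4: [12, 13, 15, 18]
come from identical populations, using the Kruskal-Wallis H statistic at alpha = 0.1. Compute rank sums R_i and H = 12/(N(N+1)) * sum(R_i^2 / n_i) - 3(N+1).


Step 1: Combine all N = 18 observations and assign midranks.
sorted (value, group, rank): (10,G1,1.5), (10,G2,1.5), (12,G1,3.5), (12,G4,3.5), (13,G2,5.5), (13,G4,5.5), (15,G2,7.5), (15,G4,7.5), (17,G3,9), (18,G2,10.5), (18,G4,10.5), (19,G1,12), (22,G1,13.5), (22,G3,13.5), (26,G1,15.5), (26,G3,15.5), (28,G2,17.5), (28,G3,17.5)
Step 2: Sum ranks within each group.
R_1 = 46 (n_1 = 5)
R_2 = 42.5 (n_2 = 5)
R_3 = 55.5 (n_3 = 4)
R_4 = 27 (n_4 = 4)
Step 3: H = 12/(N(N+1)) * sum(R_i^2/n_i) - 3(N+1)
     = 12/(18*19) * (46^2/5 + 42.5^2/5 + 55.5^2/4 + 27^2/4) - 3*19
     = 0.035088 * 1736.76 - 57
     = 3.939035.
Step 4: Ties present; correction factor C = 1 - 48/(18^3 - 18) = 0.991744. Corrected H = 3.939035 / 0.991744 = 3.971826.
Step 5: Under H0, H ~ chi^2(3); p-value = 0.264523.
Step 6: alpha = 0.1. fail to reject H0.

H = 3.9718, df = 3, p = 0.264523, fail to reject H0.


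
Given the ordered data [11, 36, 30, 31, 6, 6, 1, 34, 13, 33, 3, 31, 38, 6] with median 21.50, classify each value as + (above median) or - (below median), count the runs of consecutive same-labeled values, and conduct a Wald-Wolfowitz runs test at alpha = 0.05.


Step 1: Compute median = 21.50; label A = above, B = below.
Labels in order: BAAABBBABABAAB  (n_A = 7, n_B = 7)
Step 2: Count runs R = 9.
Step 3: Under H0 (random ordering), E[R] = 2*n_A*n_B/(n_A+n_B) + 1 = 2*7*7/14 + 1 = 8.0000.
        Var[R] = 2*n_A*n_B*(2*n_A*n_B - n_A - n_B) / ((n_A+n_B)^2 * (n_A+n_B-1)) = 8232/2548 = 3.2308.
        SD[R] = 1.7974.
Step 4: Continuity-corrected z = (R - 0.5 - E[R]) / SD[R] = (9 - 0.5 - 8.0000) / 1.7974 = 0.2782.
Step 5: Two-sided p-value via normal approximation = 2*(1 - Phi(|z|)) = 0.780879.
Step 6: alpha = 0.05. fail to reject H0.

R = 9, z = 0.2782, p = 0.780879, fail to reject H0.


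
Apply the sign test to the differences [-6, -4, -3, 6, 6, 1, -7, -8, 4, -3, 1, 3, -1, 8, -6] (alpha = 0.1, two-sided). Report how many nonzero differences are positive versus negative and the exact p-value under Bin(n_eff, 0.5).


Step 1: Discard zero differences. Original n = 15; n_eff = number of nonzero differences = 15.
Nonzero differences (with sign): -6, -4, -3, +6, +6, +1, -7, -8, +4, -3, +1, +3, -1, +8, -6
Step 2: Count signs: positive = 7, negative = 8.
Step 3: Under H0: P(positive) = 0.5, so the number of positives S ~ Bin(15, 0.5).
Step 4: Two-sided exact p-value = sum of Bin(15,0.5) probabilities at or below the observed probability = 1.000000.
Step 5: alpha = 0.1. fail to reject H0.

n_eff = 15, pos = 7, neg = 8, p = 1.000000, fail to reject H0.


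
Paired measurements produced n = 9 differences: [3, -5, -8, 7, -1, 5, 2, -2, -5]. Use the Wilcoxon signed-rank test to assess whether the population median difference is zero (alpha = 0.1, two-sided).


Step 1: Drop any zero differences (none here) and take |d_i|.
|d| = [3, 5, 8, 7, 1, 5, 2, 2, 5]
Step 2: Midrank |d_i| (ties get averaged ranks).
ranks: |3|->4, |5|->6, |8|->9, |7|->8, |1|->1, |5|->6, |2|->2.5, |2|->2.5, |5|->6
Step 3: Attach original signs; sum ranks with positive sign and with negative sign.
W+ = 4 + 8 + 6 + 2.5 = 20.5
W- = 6 + 9 + 1 + 2.5 + 6 = 24.5
(Check: W+ + W- = 45 should equal n(n+1)/2 = 45.)
Step 4: Test statistic W = min(W+, W-) = 20.5.
Step 5: Ties in |d|, so use the tie-corrected normal approximation.
        E[W] = n(n+1)/4 = 9*10/4 = 22.5.
        Tie groups: |d|=2 (t=2), |d|=5 (t=3); sum(t^3 - t) = 30.
        Var[W] = n(n+1)(2n+1)/24 - sum(t^3-t)/48 = 1710/24 - 30/48 = 70.625.
        z = (W - E[W]) / sqrt(Var[W]) = (20.5 - 22.5) / 8.4039 = -0.2380.
        Two-sided p = 2*Phi(z) = 0.811892.
Step 6: alpha = 0.1. fail to reject H0.

W+ = 20.5, W- = 24.5, W = min = 20.5, p = 0.811892, fail to reject H0.


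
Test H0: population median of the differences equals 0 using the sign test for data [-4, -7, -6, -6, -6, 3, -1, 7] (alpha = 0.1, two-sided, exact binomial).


Step 1: Discard zero differences. Original n = 8; n_eff = number of nonzero differences = 8.
Nonzero differences (with sign): -4, -7, -6, -6, -6, +3, -1, +7
Step 2: Count signs: positive = 2, negative = 6.
Step 3: Under H0: P(positive) = 0.5, so the number of positives S ~ Bin(8, 0.5).
Step 4: Two-sided exact p-value = sum of Bin(8,0.5) probabilities at or below the observed probability = 0.289062.
Step 5: alpha = 0.1. fail to reject H0.

n_eff = 8, pos = 2, neg = 6, p = 0.289062, fail to reject H0.


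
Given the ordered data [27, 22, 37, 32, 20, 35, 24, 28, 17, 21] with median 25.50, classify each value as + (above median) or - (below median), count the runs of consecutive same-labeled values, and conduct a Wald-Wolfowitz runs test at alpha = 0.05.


Step 1: Compute median = 25.50; label A = above, B = below.
Labels in order: ABAABABABB  (n_A = 5, n_B = 5)
Step 2: Count runs R = 8.
Step 3: Under H0 (random ordering), E[R] = 2*n_A*n_B/(n_A+n_B) + 1 = 2*5*5/10 + 1 = 6.0000.
        Var[R] = 2*n_A*n_B*(2*n_A*n_B - n_A - n_B) / ((n_A+n_B)^2 * (n_A+n_B-1)) = 2000/900 = 2.2222.
        SD[R] = 1.4907.
Step 4: Continuity-corrected z = (R - 0.5 - E[R]) / SD[R] = (8 - 0.5 - 6.0000) / 1.4907 = 1.0062.
Step 5: Two-sided p-value via normal approximation = 2*(1 - Phi(|z|)) = 0.314305.
Step 6: alpha = 0.05. fail to reject H0.

R = 8, z = 1.0062, p = 0.314305, fail to reject H0.


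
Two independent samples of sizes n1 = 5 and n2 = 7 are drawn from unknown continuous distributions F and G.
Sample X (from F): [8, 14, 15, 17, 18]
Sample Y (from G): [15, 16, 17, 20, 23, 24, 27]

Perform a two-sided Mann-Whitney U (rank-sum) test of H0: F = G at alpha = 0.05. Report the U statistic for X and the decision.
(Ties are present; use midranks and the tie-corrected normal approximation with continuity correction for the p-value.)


Step 1: Combine and sort all 12 observations; assign midranks.
sorted (value, group): (8,X), (14,X), (15,X), (15,Y), (16,Y), (17,X), (17,Y), (18,X), (20,Y), (23,Y), (24,Y), (27,Y)
ranks: 8->1, 14->2, 15->3.5, 15->3.5, 16->5, 17->6.5, 17->6.5, 18->8, 20->9, 23->10, 24->11, 27->12
Step 2: Rank sum for X: R1 = 1 + 2 + 3.5 + 6.5 + 8 = 21.
Step 3: U_X = R1 - n1(n1+1)/2 = 21 - 5*6/2 = 21 - 15 = 6.
       U_Y = n1*n2 - U_X = 35 - 6 = 29.
Step 4: Ties are present, so use the tie-corrected normal approximation (with continuity correction) for the p-value.
Step 5: p-value = 0.073025; compare to alpha = 0.05. fail to reject H0.

U_X = 6, p = 0.073025, fail to reject H0 at alpha = 0.05.


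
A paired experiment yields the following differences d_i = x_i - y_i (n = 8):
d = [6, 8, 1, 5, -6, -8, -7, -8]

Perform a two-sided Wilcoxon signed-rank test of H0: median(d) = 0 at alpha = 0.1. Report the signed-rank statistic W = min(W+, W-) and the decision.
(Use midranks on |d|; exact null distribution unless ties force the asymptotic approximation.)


Step 1: Drop any zero differences (none here) and take |d_i|.
|d| = [6, 8, 1, 5, 6, 8, 7, 8]
Step 2: Midrank |d_i| (ties get averaged ranks).
ranks: |6|->3.5, |8|->7, |1|->1, |5|->2, |6|->3.5, |8|->7, |7|->5, |8|->7
Step 3: Attach original signs; sum ranks with positive sign and with negative sign.
W+ = 3.5 + 7 + 1 + 2 = 13.5
W- = 3.5 + 7 + 5 + 7 = 22.5
(Check: W+ + W- = 36 should equal n(n+1)/2 = 36.)
Step 4: Test statistic W = min(W+, W-) = 13.5.
Step 5: Ties in |d|, so use the tie-corrected normal approximation.
        E[W] = n(n+1)/4 = 8*9/4 = 18.
        Tie groups: |d|=6 (t=2), |d|=8 (t=3); sum(t^3 - t) = 30.
        Var[W] = n(n+1)(2n+1)/24 - sum(t^3-t)/48 = 1224/24 - 30/48 = 50.375.
        z = (W - E[W]) / sqrt(Var[W]) = (13.5 - 18) / 7.0975 = -0.6340.
        Two-sided p = 2*Phi(z) = 0.526066.
Step 6: alpha = 0.1. fail to reject H0.

W+ = 13.5, W- = 22.5, W = min = 13.5, p = 0.526066, fail to reject H0.


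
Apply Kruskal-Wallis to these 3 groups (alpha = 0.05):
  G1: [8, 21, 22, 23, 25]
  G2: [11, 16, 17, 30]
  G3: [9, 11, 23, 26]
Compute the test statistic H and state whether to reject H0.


Step 1: Combine all N = 13 observations and assign midranks.
sorted (value, group, rank): (8,G1,1), (9,G3,2), (11,G2,3.5), (11,G3,3.5), (16,G2,5), (17,G2,6), (21,G1,7), (22,G1,8), (23,G1,9.5), (23,G3,9.5), (25,G1,11), (26,G3,12), (30,G2,13)
Step 2: Sum ranks within each group.
R_1 = 36.5 (n_1 = 5)
R_2 = 27.5 (n_2 = 4)
R_3 = 27 (n_3 = 4)
Step 3: H = 12/(N(N+1)) * sum(R_i^2/n_i) - 3(N+1)
     = 12/(13*14) * (36.5^2/5 + 27.5^2/4 + 27^2/4) - 3*14
     = 0.065934 * 637.763 - 42
     = 0.050275.
Step 4: Ties present; correction factor C = 1 - 12/(13^3 - 13) = 0.994505. Corrected H = 0.050275 / 0.994505 = 0.050552.
Step 5: Under H0, H ~ chi^2(2); p-value = 0.975041.
Step 6: alpha = 0.05. fail to reject H0.

H = 0.0506, df = 2, p = 0.975041, fail to reject H0.


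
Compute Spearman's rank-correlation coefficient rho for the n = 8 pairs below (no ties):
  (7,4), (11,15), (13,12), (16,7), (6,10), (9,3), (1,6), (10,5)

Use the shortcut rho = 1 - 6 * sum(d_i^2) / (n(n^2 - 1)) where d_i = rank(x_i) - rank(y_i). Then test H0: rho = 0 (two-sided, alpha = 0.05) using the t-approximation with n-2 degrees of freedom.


Step 1: Rank x and y separately (midranks; no ties here).
rank(x): 7->3, 11->6, 13->7, 16->8, 6->2, 9->4, 1->1, 10->5
rank(y): 4->2, 15->8, 12->7, 7->5, 10->6, 3->1, 6->4, 5->3
Step 2: d_i = R_x(i) - R_y(i); compute d_i^2.
  (3-2)^2=1, (6-8)^2=4, (7-7)^2=0, (8-5)^2=9, (2-6)^2=16, (4-1)^2=9, (1-4)^2=9, (5-3)^2=4
sum(d^2) = 52.
Step 3: rho = 1 - 6*52 / (8*(8^2 - 1)) = 1 - 312/504 = 0.380952.
Step 4: Under H0, t = rho * sqrt((n-2)/(1-rho^2)) = 1.0092 ~ t(6).
Step 5: Two-sided p-value from the t-distribution with 6 df = 0.351813.
Step 6: alpha = 0.05. fail to reject H0.

rho = 0.3810, p = 0.351813, fail to reject H0 at alpha = 0.05.
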